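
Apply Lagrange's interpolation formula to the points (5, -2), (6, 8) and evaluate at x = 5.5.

Lagrange interpolation formula:
P(x) = Σ yᵢ × Lᵢ(x)
where Lᵢ(x) = Π_{j≠i} (x - xⱼ)/(xᵢ - xⱼ)

L_0(5.5) = (5.5 - 6)/(5 - 6) = 0.500000
L_1(5.5) = (5.5 - 5)/(6 - 5) = 0.500000

P(5.5) = (-2)×L_0(5.5) + 8×L_1(5.5)
P(5.5) = 3.000000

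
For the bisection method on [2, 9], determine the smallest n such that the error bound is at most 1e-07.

We need (b-a)/2^n ≤ 1e-07
(9 - 2)/2^n ≤ 1e-07
7/2^n ≤ 1e-07
2^n ≥ 70000000
n ≥ log₂(70000000) = 26.06
n ≥ 27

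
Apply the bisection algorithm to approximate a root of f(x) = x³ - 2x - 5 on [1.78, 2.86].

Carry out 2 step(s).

f(x) = x³ - 2x - 5
Initial interval: [1.78, 2.86]

Iteration 1:
  c_1 = (1.780000 + 2.860000)/2 = 2.320000
  f(c_1) = f(2.320000) = 2.847168
  f(a) × f(c) < 0, new interval: [1.780000, 2.320000]
Iteration 2:
  c_2 = (1.780000 + 2.320000)/2 = 2.050000
  f(c_2) = f(2.050000) = -0.484875
  f(a) × f(c) ≥ 0, new interval: [2.050000, 2.320000]

After 2 iteration(s), the approximation is c_2 = 2.050000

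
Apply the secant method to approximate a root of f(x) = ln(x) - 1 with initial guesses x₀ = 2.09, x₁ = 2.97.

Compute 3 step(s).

f(x) = ln(x) - 1
x₀ = 2.09, x₁ = 2.97

Secant formula: x_{n+1} = x_n - f(x_n)(x_n - x_{n-1})/(f(x_n) - f(x_{n-1}))

Iteration 1:
  f(2.090000) = -0.262836
  f(2.970000) = 0.088562
  x_2 = 2.970000 - 0.088562×(2.970000 - 2.090000)/(0.088562 - (-0.262836))
       = 2.748216
Iteration 2:
  f(2.970000) = 0.088562
  f(2.748216) = 0.010952
  x_3 = 2.748216 - 0.010952×(2.748216 - 2.970000)/(0.010952 - 0.088562)
       = 2.716919
Iteration 3:
  f(2.748216) = 0.010952
  f(2.716919) = -0.000502
  x_4 = 2.716919 - (-0.000502)×(2.716919 - 2.748216)/(-0.000502 - 0.010952)
       = 2.718289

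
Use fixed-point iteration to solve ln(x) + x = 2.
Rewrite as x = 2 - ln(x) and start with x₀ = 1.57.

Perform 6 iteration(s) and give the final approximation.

Equation: ln(x) + x = 2
Fixed-point form: x = 2 - ln(x)
x₀ = 1.57

x_1 = g(1.570000) = 1.548924
x_2 = g(1.548924) = 1.562439
x_3 = g(1.562439) = 1.553752
x_4 = g(1.553752) = 1.559327
x_5 = g(1.559327) = 1.555745
x_6 = g(1.555745) = 1.558045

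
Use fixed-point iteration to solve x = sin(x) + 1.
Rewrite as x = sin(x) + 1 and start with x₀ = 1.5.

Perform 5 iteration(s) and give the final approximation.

Equation: x = sin(x) + 1
Fixed-point form: x = sin(x) + 1
x₀ = 1.5

x_1 = g(1.500000) = 1.997495
x_2 = g(1.997495) = 1.910337
x_3 = g(1.910337) = 1.942908
x_4 = g(1.942908) = 1.931562
x_5 = g(1.931562) = 1.935627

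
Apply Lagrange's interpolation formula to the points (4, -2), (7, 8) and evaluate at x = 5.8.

Lagrange interpolation formula:
P(x) = Σ yᵢ × Lᵢ(x)
where Lᵢ(x) = Π_{j≠i} (x - xⱼ)/(xᵢ - xⱼ)

L_0(5.8) = (5.8 - 7)/(4 - 7) = 0.400000
L_1(5.8) = (5.8 - 4)/(7 - 4) = 0.600000

P(5.8) = (-2)×L_0(5.8) + 8×L_1(5.8)
P(5.8) = 4.000000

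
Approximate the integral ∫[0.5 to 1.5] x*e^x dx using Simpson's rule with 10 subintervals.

f(x) = x*e^x
a = 0.5, b = 1.5, n = 10
h = (b - a)/n = 0.100000

Simpson's rule: (h/3)[f(x₀) + 4f(x₁) + 2f(x₂) + ... + f(xₙ)]

x_0 = 0.5000, f(x_0) = 0.824361, coefficient = 1
x_1 = 0.6000, f(x_1) = 1.093271, coefficient = 4
x_2 = 0.7000, f(x_2) = 1.409627, coefficient = 2
x_3 = 0.8000, f(x_3) = 1.780433, coefficient = 4
x_4 = 0.9000, f(x_4) = 2.213643, coefficient = 2
x_5 = 1.0000, f(x_5) = 2.718282, coefficient = 4
x_6 = 1.1000, f(x_6) = 3.304583, coefficient = 2
x_7 = 1.2000, f(x_7) = 3.984140, coefficient = 4
x_8 = 1.3000, f(x_8) = 4.770086, coefficient = 2
x_9 = 1.4000, f(x_9) = 5.677280, coefficient = 4
x_10 = 1.5000, f(x_10) = 6.722534, coefficient = 1

I ≈ (0.100000/3) × 91.956395 = 3.065213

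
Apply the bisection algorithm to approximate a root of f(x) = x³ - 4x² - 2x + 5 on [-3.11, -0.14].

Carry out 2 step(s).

f(x) = x³ - 4x² - 2x + 5
Initial interval: [-3.11, -0.14]

Iteration 1:
  c_1 = (-3.110000 + (-0.140000))/2 = -1.625000
  f(c_1) = f(-1.625000) = -6.603516
  f(a) × f(c) ≥ 0, new interval: [-1.625000, -0.140000]
Iteration 2:
  c_2 = (-1.625000 + (-0.140000))/2 = -0.882500
  f(c_2) = f(-0.882500) = 2.962478
  f(a) × f(c) < 0, new interval: [-1.625000, -0.882500]

After 2 iteration(s), the approximation is c_2 = -0.882500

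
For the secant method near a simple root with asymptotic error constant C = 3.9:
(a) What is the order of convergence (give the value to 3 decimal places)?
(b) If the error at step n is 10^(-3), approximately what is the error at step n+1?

(a) Secant method has superlinear convergence with order φ = (1+√5)/2 ≈ 1.618.
    This means |e_{n+1}| ≈ C|e_n|^1.618.

(b) With |e_n| = 10^(-3) and C = 3.9:
    |e_{n+1}| ≈ 3.9 × (10^(-3))^1.618 = 3.9 × 10^(-4.85)

(a) ≈ 1.618 (golden ratio); (b) |e_{n+1}| ≈ 5.457e-05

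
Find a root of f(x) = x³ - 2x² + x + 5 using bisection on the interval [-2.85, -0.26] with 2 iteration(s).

f(x) = x³ - 2x² + x + 5
Initial interval: [-2.85, -0.26]

Iteration 1:
  c_1 = (-2.850000 + (-0.260000))/2 = -1.555000
  f(c_1) = f(-1.555000) = -5.151079
  f(a) × f(c) ≥ 0, new interval: [-1.555000, -0.260000]
Iteration 2:
  c_2 = (-1.555000 + (-0.260000))/2 = -0.907500
  f(c_2) = f(-0.907500) = 1.698010
  f(a) × f(c) < 0, new interval: [-1.555000, -0.907500]

After 2 iteration(s), the approximation is c_2 = -0.907500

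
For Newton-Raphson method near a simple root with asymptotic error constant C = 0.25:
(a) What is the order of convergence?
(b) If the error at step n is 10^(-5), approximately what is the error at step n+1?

(a) Newton-Raphson has quadratic (order 2) convergence near simple roots.
    This means |e_{n+1}| ≈ C|e_n|².

(b) With |e_n| = 10^(-5) and C = 0.25:
    |e_{n+1}| ≈ 0.25 × (10^(-5))² = 0.25 × 10^(-10)

(a) 2 (quadratic); (b) |e_{n+1}| ≈ 2.500e-11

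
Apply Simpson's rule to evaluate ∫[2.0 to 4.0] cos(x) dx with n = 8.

f(x) = cos(x)
a = 2.0, b = 4.0, n = 8
h = (b - a)/n = 0.250000

Simpson's rule: (h/3)[f(x₀) + 4f(x₁) + 2f(x₂) + ... + f(xₙ)]

x_0 = 2.0000, f(x_0) = -0.416147, coefficient = 1
x_1 = 2.2500, f(x_1) = -0.628174, coefficient = 4
x_2 = 2.5000, f(x_2) = -0.801144, coefficient = 2
x_3 = 2.7500, f(x_3) = -0.924302, coefficient = 4
x_4 = 3.0000, f(x_4) = -0.989992, coefficient = 2
x_5 = 3.2500, f(x_5) = -0.994130, coefficient = 4
x_6 = 3.5000, f(x_6) = -0.936457, coefficient = 2
x_7 = 3.7500, f(x_7) = -0.820559, coefficient = 4
x_8 = 4.0000, f(x_8) = -0.653644, coefficient = 1

I ≈ (0.250000/3) × -19.993636 = -1.666136
Exact value: -1.666100
Error: 0.000036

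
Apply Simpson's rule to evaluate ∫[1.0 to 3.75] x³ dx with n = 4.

f(x) = x³
a = 1.0, b = 3.75, n = 4
h = (b - a)/n = 0.687500

Simpson's rule: (h/3)[f(x₀) + 4f(x₁) + 2f(x₂) + ... + f(xₙ)]

x_0 = 1.0000, f(x_0) = 1.000000, coefficient = 1
x_1 = 1.6875, f(x_1) = 4.805420, coefficient = 4
x_2 = 2.3750, f(x_2) = 13.396484, coefficient = 2
x_3 = 3.0625, f(x_3) = 28.722900, coefficient = 4
x_4 = 3.7500, f(x_4) = 52.734375, coefficient = 1

I ≈ (0.687500/3) × 214.640625 = 49.188477
Exact value: 49.188477
Error: 0.000000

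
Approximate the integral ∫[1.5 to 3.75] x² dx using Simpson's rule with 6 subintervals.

f(x) = x²
a = 1.5, b = 3.75, n = 6
h = (b - a)/n = 0.375000

Simpson's rule: (h/3)[f(x₀) + 4f(x₁) + 2f(x₂) + ... + f(xₙ)]

x_0 = 1.5000, f(x_0) = 2.250000, coefficient = 1
x_1 = 1.8750, f(x_1) = 3.515625, coefficient = 4
x_2 = 2.2500, f(x_2) = 5.062500, coefficient = 2
x_3 = 2.6250, f(x_3) = 6.890625, coefficient = 4
x_4 = 3.0000, f(x_4) = 9.000000, coefficient = 2
x_5 = 3.3750, f(x_5) = 11.390625, coefficient = 4
x_6 = 3.7500, f(x_6) = 14.062500, coefficient = 1

I ≈ (0.375000/3) × 131.625000 = 16.453125
Exact value: 16.453125
Error: 0.000000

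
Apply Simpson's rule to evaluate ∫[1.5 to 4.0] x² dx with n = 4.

f(x) = x²
a = 1.5, b = 4.0, n = 4
h = (b - a)/n = 0.625000

Simpson's rule: (h/3)[f(x₀) + 4f(x₁) + 2f(x₂) + ... + f(xₙ)]

x_0 = 1.5000, f(x_0) = 2.250000, coefficient = 1
x_1 = 2.1250, f(x_1) = 4.515625, coefficient = 4
x_2 = 2.7500, f(x_2) = 7.562500, coefficient = 2
x_3 = 3.3750, f(x_3) = 11.390625, coefficient = 4
x_4 = 4.0000, f(x_4) = 16.000000, coefficient = 1

I ≈ (0.625000/3) × 97.000000 = 20.208333
Exact value: 20.208333
Error: 0.000000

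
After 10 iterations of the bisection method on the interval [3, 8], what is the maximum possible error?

Bisection error bound: |error| ≤ (b-a)/2^n
|error| ≤ (8 - 3)/2^10 = 5/2^10
|error| ≤ 0.0048828125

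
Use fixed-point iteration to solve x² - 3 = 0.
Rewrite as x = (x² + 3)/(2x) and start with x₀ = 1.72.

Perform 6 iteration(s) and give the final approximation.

Equation: x² - 3 = 0
Fixed-point form: x = (x² + 3)/(2x)
x₀ = 1.72

x_1 = g(1.720000) = 1.732093
x_2 = g(1.732093) = 1.732051
x_3 = g(1.732051) = 1.732051
x_4 = g(1.732051) = 1.732051
x_5 = g(1.732051) = 1.732051
x_6 = g(1.732051) = 1.732051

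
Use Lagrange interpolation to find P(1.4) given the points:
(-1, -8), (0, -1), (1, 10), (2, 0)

Lagrange interpolation formula:
P(x) = Σ yᵢ × Lᵢ(x)
where Lᵢ(x) = Π_{j≠i} (x - xⱼ)/(xᵢ - xⱼ)

L_0(1.4) = (1.4 - 0)/(-1 - 0) × (1.4 - 1)/(-1 - 1) × (1.4 - 2)/(-1 - 2) = 0.056000
L_1(1.4) = (1.4 - (-1))/(0 - (-1)) × (1.4 - 1)/(0 - 1) × (1.4 - 2)/(0 - 2) = -0.288000
L_2(1.4) = (1.4 - (-1))/(1 - (-1)) × (1.4 - 0)/(1 - 0) × (1.4 - 2)/(1 - 2) = 1.008000
L_3(1.4) = (1.4 - (-1))/(2 - (-1)) × (1.4 - 0)/(2 - 0) × (1.4 - 1)/(2 - 1) = 0.224000

P(1.4) = (-8)×L_0(1.4) + (-1)×L_1(1.4) + 10×L_2(1.4) + 0×L_3(1.4)
P(1.4) = 9.920000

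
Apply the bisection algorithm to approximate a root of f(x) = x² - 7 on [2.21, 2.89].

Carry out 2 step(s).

f(x) = x² - 7
Initial interval: [2.21, 2.89]

Iteration 1:
  c_1 = (2.210000 + 2.890000)/2 = 2.550000
  f(c_1) = f(2.550000) = -0.497500
  f(a) × f(c) ≥ 0, new interval: [2.550000, 2.890000]
Iteration 2:
  c_2 = (2.550000 + 2.890000)/2 = 2.720000
  f(c_2) = f(2.720000) = 0.398400
  f(a) × f(c) < 0, new interval: [2.550000, 2.720000]

After 2 iteration(s), the approximation is c_2 = 2.720000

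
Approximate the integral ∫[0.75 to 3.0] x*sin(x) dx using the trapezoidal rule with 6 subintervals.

f(x) = x*sin(x)
a = 0.75, b = 3.0, n = 6
h = (b - a)/n = 0.375000

Trapezoidal rule: (h/2)[f(x₀) + 2f(x₁) + 2f(x₂) + ... + f(xₙ)]

x_0 = 0.7500, f(x_0) = 0.511229, coefficient = 1
x_1 = 1.1250, f(x_1) = 1.015051, coefficient = 2
x_2 = 1.5000, f(x_2) = 1.496242, coefficient = 2
x_3 = 1.8750, f(x_3) = 1.788911, coefficient = 2
x_4 = 2.2500, f(x_4) = 1.750665, coefficient = 2
x_5 = 2.6250, f(x_5) = 1.296541, coefficient = 2
x_6 = 3.0000, f(x_6) = 0.423360, coefficient = 1

I ≈ (0.375000/2) × 15.629409 = 2.930514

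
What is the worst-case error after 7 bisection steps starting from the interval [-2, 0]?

Bisection error bound: |error| ≤ (b-a)/2^n
|error| ≤ (0 - (-2))/2^7 = 2/2^7
|error| ≤ 0.0156250000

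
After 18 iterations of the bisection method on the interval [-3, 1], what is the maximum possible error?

Bisection error bound: |error| ≤ (b-a)/2^n
|error| ≤ (1 - (-3))/2^18 = 4/2^18
|error| ≤ 0.0000152588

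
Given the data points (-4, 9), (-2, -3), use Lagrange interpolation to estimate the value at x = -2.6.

Lagrange interpolation formula:
P(x) = Σ yᵢ × Lᵢ(x)
where Lᵢ(x) = Π_{j≠i} (x - xⱼ)/(xᵢ - xⱼ)

L_0(-2.6) = (-2.6 - (-2))/(-4 - (-2)) = 0.300000
L_1(-2.6) = (-2.6 - (-4))/(-2 - (-4)) = 0.700000

P(-2.6) = 9×L_0(-2.6) + (-3)×L_1(-2.6)
P(-2.6) = 0.600000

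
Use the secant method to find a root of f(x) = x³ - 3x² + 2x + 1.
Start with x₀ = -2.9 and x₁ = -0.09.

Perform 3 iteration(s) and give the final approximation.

f(x) = x³ - 3x² + 2x + 1
x₀ = -2.9, x₁ = -0.09

Secant formula: x_{n+1} = x_n - f(x_n)(x_n - x_{n-1})/(f(x_n) - f(x_{n-1}))

Iteration 1:
  f(-2.900000) = -54.419000
  f(-0.090000) = 0.794971
  x_2 = -0.090000 - 0.794971×(-0.090000 - (-2.900000))/(0.794971 - (-54.419000))
       = -0.130458
Iteration 2:
  f(-0.090000) = 0.794971
  f(-0.130458) = 0.685805
  x_3 = -0.130458 - 0.685805×(-0.130458 - (-0.090000))/(0.685805 - 0.794971)
       = -0.384626
Iteration 3:
  f(-0.130458) = 0.685805
  f(-0.384626) = -0.269965
  x_4 = -0.384626 - (-0.269965)×(-0.384626 - (-0.130458))/(-0.269965 - 0.685805)
       = -0.312834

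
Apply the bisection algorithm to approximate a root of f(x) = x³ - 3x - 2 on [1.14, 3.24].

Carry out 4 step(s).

f(x) = x³ - 3x - 2
Initial interval: [1.14, 3.24]

Iteration 1:
  c_1 = (1.140000 + 3.240000)/2 = 2.190000
  f(c_1) = f(2.190000) = 1.933459
  f(a) × f(c) < 0, new interval: [1.140000, 2.190000]
Iteration 2:
  c_2 = (1.140000 + 2.190000)/2 = 1.665000
  f(c_2) = f(1.665000) = -2.379245
  f(a) × f(c) ≥ 0, new interval: [1.665000, 2.190000]
Iteration 3:
  c_3 = (1.665000 + 2.190000)/2 = 1.927500
  f(c_3) = f(1.927500) = -0.621344
  f(a) × f(c) ≥ 0, new interval: [1.927500, 2.190000]
Iteration 4:
  c_4 = (1.927500 + 2.190000)/2 = 2.058750
  f(c_4) = f(2.058750) = 0.549662
  f(a) × f(c) < 0, new interval: [1.927500, 2.058750]

After 4 iteration(s), the approximation is c_4 = 2.058750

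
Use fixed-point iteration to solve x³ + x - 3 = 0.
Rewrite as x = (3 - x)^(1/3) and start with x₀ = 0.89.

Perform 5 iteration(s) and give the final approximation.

Equation: x³ + x - 3 = 0
Fixed-point form: x = (3 - x)^(1/3)
x₀ = 0.89

x_1 = g(0.890000) = 1.282609
x_2 = g(1.282609) = 1.197539
x_3 = g(1.197539) = 1.216994
x_4 = g(1.216994) = 1.212600
x_5 = g(1.212600) = 1.213595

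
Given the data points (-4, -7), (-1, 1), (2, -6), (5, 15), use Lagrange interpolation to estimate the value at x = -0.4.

Lagrange interpolation formula:
P(x) = Σ yᵢ × Lᵢ(x)
where Lᵢ(x) = Π_{j≠i} (x - xⱼ)/(xᵢ - xⱼ)

L_0(-0.4) = (-0.4 - (-1))/(-4 - (-1)) × (-0.4 - 2)/(-4 - 2) × (-0.4 - 5)/(-4 - 5) = -0.048000
L_1(-0.4) = (-0.4 - (-4))/(-1 - (-4)) × (-0.4 - 2)/(-1 - 2) × (-0.4 - 5)/(-1 - 5) = 0.864000
L_2(-0.4) = (-0.4 - (-4))/(2 - (-4)) × (-0.4 - (-1))/(2 - (-1)) × (-0.4 - 5)/(2 - 5) = 0.216000
L_3(-0.4) = (-0.4 - (-4))/(5 - (-4)) × (-0.4 - (-1))/(5 - (-1)) × (-0.4 - 2)/(5 - 2) = -0.032000

P(-0.4) = (-7)×L_0(-0.4) + 1×L_1(-0.4) + (-6)×L_2(-0.4) + 15×L_3(-0.4)
P(-0.4) = -0.576000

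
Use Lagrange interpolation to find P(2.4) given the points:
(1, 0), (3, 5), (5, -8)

Lagrange interpolation formula:
P(x) = Σ yᵢ × Lᵢ(x)
where Lᵢ(x) = Π_{j≠i} (x - xⱼ)/(xᵢ - xⱼ)

L_0(2.4) = (2.4 - 3)/(1 - 3) × (2.4 - 5)/(1 - 5) = 0.195000
L_1(2.4) = (2.4 - 1)/(3 - 1) × (2.4 - 5)/(3 - 5) = 0.910000
L_2(2.4) = (2.4 - 1)/(5 - 1) × (2.4 - 3)/(5 - 3) = -0.105000

P(2.4) = 0×L_0(2.4) + 5×L_1(2.4) + (-8)×L_2(2.4)
P(2.4) = 5.390000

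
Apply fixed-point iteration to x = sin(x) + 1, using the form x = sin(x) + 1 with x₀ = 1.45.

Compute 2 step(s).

Equation: x = sin(x) + 1
Fixed-point form: x = sin(x) + 1
x₀ = 1.45

x_1 = g(1.450000) = 1.992713
x_2 = g(1.992713) = 1.912306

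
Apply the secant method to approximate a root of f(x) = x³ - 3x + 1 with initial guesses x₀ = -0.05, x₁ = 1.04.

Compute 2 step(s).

f(x) = x³ - 3x + 1
x₀ = -0.05, x₁ = 1.04

Secant formula: x_{n+1} = x_n - f(x_n)(x_n - x_{n-1})/(f(x_n) - f(x_{n-1}))

Iteration 1:
  f(-0.050000) = 1.149875
  f(1.040000) = -0.995136
  x_2 = 1.040000 - (-0.995136)×(1.040000 - (-0.050000))/(-0.995136 - 1.149875)
       = 0.534316
Iteration 2:
  f(1.040000) = -0.995136
  f(0.534316) = -0.450404
  x_3 = 0.534316 - (-0.450404)×(0.534316 - 1.040000)/(-0.450404 - (-0.995136))
       = 0.116198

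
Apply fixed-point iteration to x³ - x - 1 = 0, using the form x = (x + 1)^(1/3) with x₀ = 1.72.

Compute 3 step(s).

Equation: x³ - x - 1 = 0
Fixed-point form: x = (x + 1)^(1/3)
x₀ = 1.72

x_1 = g(1.720000) = 1.395906
x_2 = g(1.395906) = 1.338104
x_3 = g(1.338104) = 1.327256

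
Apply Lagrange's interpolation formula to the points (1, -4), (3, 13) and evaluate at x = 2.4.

Lagrange interpolation formula:
P(x) = Σ yᵢ × Lᵢ(x)
where Lᵢ(x) = Π_{j≠i} (x - xⱼ)/(xᵢ - xⱼ)

L_0(2.4) = (2.4 - 3)/(1 - 3) = 0.300000
L_1(2.4) = (2.4 - 1)/(3 - 1) = 0.700000

P(2.4) = (-4)×L_0(2.4) + 13×L_1(2.4)
P(2.4) = 7.900000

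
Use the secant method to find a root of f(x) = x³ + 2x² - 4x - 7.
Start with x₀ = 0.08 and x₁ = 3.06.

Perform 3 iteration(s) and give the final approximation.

f(x) = x³ + 2x² - 4x - 7
x₀ = 0.08, x₁ = 3.06

Secant formula: x_{n+1} = x_n - f(x_n)(x_n - x_{n-1})/(f(x_n) - f(x_{n-1}))

Iteration 1:
  f(0.080000) = -7.306688
  f(3.060000) = 28.139816
  x_2 = 3.060000 - 28.139816×(3.060000 - 0.080000)/(28.139816 - (-7.306688))
       = 0.694276
Iteration 2:
  f(3.060000) = 28.139816
  f(0.694276) = -8.478411
  x_3 = 0.694276 - (-8.478411)×(0.694276 - 3.060000)/(-8.478411 - 28.139816)
       = 1.242024
Iteration 3:
  f(0.694276) = -8.478411
  f(1.242024) = -6.966871
  x_4 = 1.242024 - (-6.966871)×(1.242024 - 0.694276)/(-6.966871 - (-8.478411))
       = 3.766663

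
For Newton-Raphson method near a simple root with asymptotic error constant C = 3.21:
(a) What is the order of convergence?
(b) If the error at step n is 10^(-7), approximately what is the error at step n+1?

(a) Newton-Raphson has quadratic (order 2) convergence near simple roots.
    This means |e_{n+1}| ≈ C|e_n|².

(b) With |e_n| = 10^(-7) and C = 3.21:
    |e_{n+1}| ≈ 3.21 × (10^(-7))² = 3.21 × 10^(-14)

(a) 2 (quadratic); (b) |e_{n+1}| ≈ 3.210e-14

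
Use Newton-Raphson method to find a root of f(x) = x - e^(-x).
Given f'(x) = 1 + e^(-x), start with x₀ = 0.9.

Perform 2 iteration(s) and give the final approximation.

f(x) = x - e^(-x)
f'(x) = 1 + e^(-x)
x₀ = 0.9

Newton-Raphson formula: x_{n+1} = x_n - f(x_n)/f'(x_n)

Iteration 1:
  f(0.900000) = 0.493430
  f'(0.900000) = 1.406570
  x_1 = 0.900000 - 0.493430/1.406570 = 0.549196
Iteration 2:
  f(0.549196) = -0.028218
  f'(0.549196) = 1.577414
  x_2 = 0.549196 - (-0.028218)/1.577414 = 0.567085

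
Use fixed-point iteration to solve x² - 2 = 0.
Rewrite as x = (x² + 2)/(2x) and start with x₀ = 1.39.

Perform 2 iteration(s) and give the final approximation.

Equation: x² - 2 = 0
Fixed-point form: x = (x² + 2)/(2x)
x₀ = 1.39

x_1 = g(1.390000) = 1.414424
x_2 = g(1.414424) = 1.414214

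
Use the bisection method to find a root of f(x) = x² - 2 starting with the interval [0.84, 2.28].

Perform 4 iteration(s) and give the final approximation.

f(x) = x² - 2
Initial interval: [0.84, 2.28]

Iteration 1:
  c_1 = (0.840000 + 2.280000)/2 = 1.560000
  f(c_1) = f(1.560000) = 0.433600
  f(a) × f(c) < 0, new interval: [0.840000, 1.560000]
Iteration 2:
  c_2 = (0.840000 + 1.560000)/2 = 1.200000
  f(c_2) = f(1.200000) = -0.560000
  f(a) × f(c) ≥ 0, new interval: [1.200000, 1.560000]
Iteration 3:
  c_3 = (1.200000 + 1.560000)/2 = 1.380000
  f(c_3) = f(1.380000) = -0.095600
  f(a) × f(c) ≥ 0, new interval: [1.380000, 1.560000]
Iteration 4:
  c_4 = (1.380000 + 1.560000)/2 = 1.470000
  f(c_4) = f(1.470000) = 0.160900
  f(a) × f(c) < 0, new interval: [1.380000, 1.470000]

After 4 iteration(s), the approximation is c_4 = 1.470000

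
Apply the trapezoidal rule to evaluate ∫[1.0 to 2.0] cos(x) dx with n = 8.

f(x) = cos(x)
a = 1.0, b = 2.0, n = 8
h = (b - a)/n = 0.125000

Trapezoidal rule: (h/2)[f(x₀) + 2f(x₁) + 2f(x₂) + ... + f(xₙ)]

x_0 = 1.0000, f(x_0) = 0.540302, coefficient = 1
x_1 = 1.1250, f(x_1) = 0.431177, coefficient = 2
x_2 = 1.2500, f(x_2) = 0.315322, coefficient = 2
x_3 = 1.3750, f(x_3) = 0.194548, coefficient = 2
x_4 = 1.5000, f(x_4) = 0.070737, coefficient = 2
x_5 = 1.6250, f(x_5) = -0.054177, coefficient = 2
x_6 = 1.7500, f(x_6) = -0.178246, coefficient = 2
x_7 = 1.8750, f(x_7) = -0.299534, coefficient = 2
x_8 = 2.0000, f(x_8) = -0.416147, coefficient = 1

I ≈ (0.125000/2) × 1.083810 = 0.067738
Exact value: 0.067826
Error: 0.000088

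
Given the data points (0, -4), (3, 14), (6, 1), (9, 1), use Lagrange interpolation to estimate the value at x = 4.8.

Lagrange interpolation formula:
P(x) = Σ yᵢ × Lᵢ(x)
where Lᵢ(x) = Π_{j≠i} (x - xⱼ)/(xᵢ - xⱼ)

L_0(4.8) = (4.8 - 3)/(0 - 3) × (4.8 - 6)/(0 - 6) × (4.8 - 9)/(0 - 9) = -0.056000
L_1(4.8) = (4.8 - 0)/(3 - 0) × (4.8 - 6)/(3 - 6) × (4.8 - 9)/(3 - 9) = 0.448000
L_2(4.8) = (4.8 - 0)/(6 - 0) × (4.8 - 3)/(6 - 3) × (4.8 - 9)/(6 - 9) = 0.672000
L_3(4.8) = (4.8 - 0)/(9 - 0) × (4.8 - 3)/(9 - 3) × (4.8 - 6)/(9 - 6) = -0.064000

P(4.8) = (-4)×L_0(4.8) + 14×L_1(4.8) + 1×L_2(4.8) + 1×L_3(4.8)
P(4.8) = 7.104000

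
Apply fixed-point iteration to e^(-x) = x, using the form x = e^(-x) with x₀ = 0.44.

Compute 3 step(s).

Equation: e^(-x) = x
Fixed-point form: x = e^(-x)
x₀ = 0.44

x_1 = g(0.440000) = 0.644036
x_2 = g(0.644036) = 0.525168
x_3 = g(0.525168) = 0.591456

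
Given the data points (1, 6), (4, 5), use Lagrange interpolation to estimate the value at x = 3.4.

Lagrange interpolation formula:
P(x) = Σ yᵢ × Lᵢ(x)
where Lᵢ(x) = Π_{j≠i} (x - xⱼ)/(xᵢ - xⱼ)

L_0(3.4) = (3.4 - 4)/(1 - 4) = 0.200000
L_1(3.4) = (3.4 - 1)/(4 - 1) = 0.800000

P(3.4) = 6×L_0(3.4) + 5×L_1(3.4)
P(3.4) = 5.200000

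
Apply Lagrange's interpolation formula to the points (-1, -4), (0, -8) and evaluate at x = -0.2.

Lagrange interpolation formula:
P(x) = Σ yᵢ × Lᵢ(x)
where Lᵢ(x) = Π_{j≠i} (x - xⱼ)/(xᵢ - xⱼ)

L_0(-0.2) = (-0.2 - 0)/(-1 - 0) = 0.200000
L_1(-0.2) = (-0.2 - (-1))/(0 - (-1)) = 0.800000

P(-0.2) = (-4)×L_0(-0.2) + (-8)×L_1(-0.2)
P(-0.2) = -7.200000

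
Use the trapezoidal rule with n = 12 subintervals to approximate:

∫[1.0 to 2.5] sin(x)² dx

f(x) = sin(x)²
a = 1.0, b = 2.5, n = 12
h = (b - a)/n = 0.125000

Trapezoidal rule: (h/2)[f(x₀) + 2f(x₁) + 2f(x₂) + ... + f(xₙ)]

x_0 = 1.0000, f(x_0) = 0.708073, coefficient = 1
x_1 = 1.1250, f(x_1) = 0.814087, coefficient = 2
x_2 = 1.2500, f(x_2) = 0.900572, coefficient = 2
x_3 = 1.3750, f(x_3) = 0.962151, coefficient = 2
x_4 = 1.5000, f(x_4) = 0.994996, coefficient = 2
x_5 = 1.6250, f(x_5) = 0.997065, coefficient = 2
x_6 = 1.7500, f(x_6) = 0.968228, coefficient = 2
x_7 = 1.8750, f(x_7) = 0.910280, coefficient = 2
x_8 = 2.0000, f(x_8) = 0.826822, coefficient = 2
x_9 = 2.1250, f(x_9) = 0.723044, coefficient = 2
x_10 = 2.2500, f(x_10) = 0.605398, coefficient = 2
x_11 = 2.3750, f(x_11) = 0.481199, coefficient = 2
x_12 = 2.5000, f(x_12) = 0.358169, coefficient = 1

I ≈ (0.125000/2) × 19.433925 = 1.214620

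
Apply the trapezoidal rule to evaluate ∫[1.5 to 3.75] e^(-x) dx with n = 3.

f(x) = e^(-x)
a = 1.5, b = 3.75, n = 3
h = (b - a)/n = 0.750000

Trapezoidal rule: (h/2)[f(x₀) + 2f(x₁) + 2f(x₂) + ... + f(xₙ)]

x_0 = 1.5000, f(x_0) = 0.223130, coefficient = 1
x_1 = 2.2500, f(x_1) = 0.105399, coefficient = 2
x_2 = 3.0000, f(x_2) = 0.049787, coefficient = 2
x_3 = 3.7500, f(x_3) = 0.023518, coefficient = 1

I ≈ (0.750000/2) × 0.557020 = 0.208883
Exact value: 0.199612
Error: 0.009270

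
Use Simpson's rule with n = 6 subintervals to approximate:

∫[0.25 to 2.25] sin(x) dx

f(x) = sin(x)
a = 0.25, b = 2.25, n = 6
h = (b - a)/n = 0.333333

Simpson's rule: (h/3)[f(x₀) + 4f(x₁) + 2f(x₂) + ... + f(xₙ)]

x_0 = 0.2500, f(x_0) = 0.247404, coefficient = 1
x_1 = 0.5833, f(x_1) = 0.550809, coefficient = 4
x_2 = 0.9167, f(x_2) = 0.793578, coefficient = 2
x_3 = 1.2500, f(x_3) = 0.948985, coefficient = 4
x_4 = 1.5833, f(x_4) = 0.999921, coefficient = 2
x_5 = 1.9167, f(x_5) = 0.940781, coefficient = 4
x_6 = 2.2500, f(x_6) = 0.778073, coefficient = 1

I ≈ (0.333333/3) × 14.374773 = 1.597197
Exact value: 1.597086
Error: 0.000111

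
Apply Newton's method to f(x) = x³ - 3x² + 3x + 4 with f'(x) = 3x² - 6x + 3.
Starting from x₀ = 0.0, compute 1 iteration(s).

f(x) = x³ - 3x² + 3x + 4
f'(x) = 3x² - 6x + 3
x₀ = 0.0

Newton-Raphson formula: x_{n+1} = x_n - f(x_n)/f'(x_n)

Iteration 1:
  f(0.000000) = 4.000000
  f'(0.000000) = 3.000000
  x_1 = 0.000000 - 4.000000/3.000000 = -1.333333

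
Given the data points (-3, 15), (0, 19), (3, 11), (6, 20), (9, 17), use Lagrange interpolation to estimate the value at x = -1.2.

Lagrange interpolation formula:
P(x) = Σ yᵢ × Lᵢ(x)
where Lᵢ(x) = Π_{j≠i} (x - xⱼ)/(xᵢ - xⱼ)

L_0(-1.2) = (-1.2 - 0)/(-3 - 0) × (-1.2 - 3)/(-3 - 3) × (-1.2 - 6)/(-3 - 6) × (-1.2 - 9)/(-3 - 9) = 0.190400
L_1(-1.2) = (-1.2 - (-3))/(0 - (-3)) × (-1.2 - 3)/(0 - 3) × (-1.2 - 6)/(0 - 6) × (-1.2 - 9)/(0 - 9) = 1.142400
L_2(-1.2) = (-1.2 - (-3))/(3 - (-3)) × (-1.2 - 0)/(3 - 0) × (-1.2 - 6)/(3 - 6) × (-1.2 - 9)/(3 - 9) = -0.489600
L_3(-1.2) = (-1.2 - (-3))/(6 - (-3)) × (-1.2 - 0)/(6 - 0) × (-1.2 - 3)/(6 - 3) × (-1.2 - 9)/(6 - 9) = 0.190400
L_4(-1.2) = (-1.2 - (-3))/(9 - (-3)) × (-1.2 - 0)/(9 - 0) × (-1.2 - 3)/(9 - 3) × (-1.2 - 6)/(9 - 6) = -0.033600

P(-1.2) = 15×L_0(-1.2) + 19×L_1(-1.2) + 11×L_2(-1.2) + 20×L_3(-1.2) + 17×L_4(-1.2)
P(-1.2) = 22.412800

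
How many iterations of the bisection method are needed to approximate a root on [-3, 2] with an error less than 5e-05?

We need (b-a)/2^n ≤ 5e-05
(2 - (-3))/2^n ≤ 5e-05
5/2^n ≤ 5e-05
2^n ≥ 100000
n ≥ log₂(100000) = 16.61
n ≥ 17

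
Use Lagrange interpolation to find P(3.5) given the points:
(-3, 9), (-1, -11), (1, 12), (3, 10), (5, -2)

Lagrange interpolation formula:
P(x) = Σ yᵢ × Lᵢ(x)
where Lᵢ(x) = Π_{j≠i} (x - xⱼ)/(xᵢ - xⱼ)

L_0(3.5) = (3.5 - (-1))/(-3 - (-1)) × (3.5 - 1)/(-3 - 1) × (3.5 - 3)/(-3 - 3) × (3.5 - 5)/(-3 - 5) = -0.021973
L_1(3.5) = (3.5 - (-3))/(-1 - (-3)) × (3.5 - 1)/(-1 - 1) × (3.5 - 3)/(-1 - 3) × (3.5 - 5)/(-1 - 5) = 0.126953
L_2(3.5) = (3.5 - (-3))/(1 - (-3)) × (3.5 - (-1))/(1 - (-1)) × (3.5 - 3)/(1 - 3) × (3.5 - 5)/(1 - 5) = -0.342773
L_3(3.5) = (3.5 - (-3))/(3 - (-3)) × (3.5 - (-1))/(3 - (-1)) × (3.5 - 1)/(3 - 1) × (3.5 - 5)/(3 - 5) = 1.142578
L_4(3.5) = (3.5 - (-3))/(5 - (-3)) × (3.5 - (-1))/(5 - (-1)) × (3.5 - 1)/(5 - 1) × (3.5 - 3)/(5 - 3) = 0.095215

P(3.5) = 9×L_0(3.5) + (-11)×L_1(3.5) + 12×L_2(3.5) + 10×L_3(3.5) + (-2)×L_4(3.5)
P(3.5) = 5.527832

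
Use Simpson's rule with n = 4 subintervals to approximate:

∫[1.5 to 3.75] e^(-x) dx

f(x) = e^(-x)
a = 1.5, b = 3.75, n = 4
h = (b - a)/n = 0.562500

Simpson's rule: (h/3)[f(x₀) + 4f(x₁) + 2f(x₂) + ... + f(xₙ)]

x_0 = 1.5000, f(x_0) = 0.223130, coefficient = 1
x_1 = 2.0625, f(x_1) = 0.127136, coefficient = 4
x_2 = 2.6250, f(x_2) = 0.072440, coefficient = 2
x_3 = 3.1875, f(x_3) = 0.041275, coefficient = 4
x_4 = 3.7500, f(x_4) = 0.023518, coefficient = 1

I ≈ (0.562500/3) × 1.065170 = 0.199719
Exact value: 0.199612
Error: 0.000107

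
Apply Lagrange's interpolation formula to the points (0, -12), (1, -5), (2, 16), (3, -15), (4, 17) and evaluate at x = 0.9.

Lagrange interpolation formula:
P(x) = Σ yᵢ × Lᵢ(x)
where Lᵢ(x) = Π_{j≠i} (x - xⱼ)/(xᵢ - xⱼ)

L_0(0.9) = (0.9 - 1)/(0 - 1) × (0.9 - 2)/(0 - 2) × (0.9 - 3)/(0 - 3) × (0.9 - 4)/(0 - 4) = 0.029837
L_1(0.9) = (0.9 - 0)/(1 - 0) × (0.9 - 2)/(1 - 2) × (0.9 - 3)/(1 - 3) × (0.9 - 4)/(1 - 4) = 1.074150
L_2(0.9) = (0.9 - 0)/(2 - 0) × (0.9 - 1)/(2 - 1) × (0.9 - 3)/(2 - 3) × (0.9 - 4)/(2 - 4) = -0.146475
L_3(0.9) = (0.9 - 0)/(3 - 0) × (0.9 - 1)/(3 - 1) × (0.9 - 2)/(3 - 2) × (0.9 - 4)/(3 - 4) = 0.051150
L_4(0.9) = (0.9 - 0)/(4 - 0) × (0.9 - 1)/(4 - 1) × (0.9 - 2)/(4 - 2) × (0.9 - 3)/(4 - 3) = -0.008662

P(0.9) = (-12)×L_0(0.9) + (-5)×L_1(0.9) + 16×L_2(0.9) + (-15)×L_3(0.9) + 17×L_4(0.9)
P(0.9) = -8.986913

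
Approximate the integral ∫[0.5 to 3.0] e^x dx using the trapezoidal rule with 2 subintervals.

f(x) = e^x
a = 0.5, b = 3.0, n = 2
h = (b - a)/n = 1.250000

Trapezoidal rule: (h/2)[f(x₀) + 2f(x₁) + 2f(x₂) + ... + f(xₙ)]

x_0 = 0.5000, f(x_0) = 1.648721, coefficient = 1
x_1 = 1.7500, f(x_1) = 5.754603, coefficient = 2
x_2 = 3.0000, f(x_2) = 20.085537, coefficient = 1

I ≈ (1.250000/2) × 33.243464 = 20.777165
Exact value: 18.436816
Error: 2.340349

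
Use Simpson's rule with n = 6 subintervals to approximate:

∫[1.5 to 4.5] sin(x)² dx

f(x) = sin(x)²
a = 1.5, b = 4.5, n = 6
h = (b - a)/n = 0.500000

Simpson's rule: (h/3)[f(x₀) + 4f(x₁) + 2f(x₂) + ... + f(xₙ)]

x_0 = 1.5000, f(x_0) = 0.994996, coefficient = 1
x_1 = 2.0000, f(x_1) = 0.826822, coefficient = 4
x_2 = 2.5000, f(x_2) = 0.358169, coefficient = 2
x_3 = 3.0000, f(x_3) = 0.019915, coefficient = 4
x_4 = 3.5000, f(x_4) = 0.123049, coefficient = 2
x_5 = 4.0000, f(x_5) = 0.572750, coefficient = 4
x_6 = 4.5000, f(x_6) = 0.955565, coefficient = 1

I ≈ (0.500000/3) × 8.590944 = 1.431824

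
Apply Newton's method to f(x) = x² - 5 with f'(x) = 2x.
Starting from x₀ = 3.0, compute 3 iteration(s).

f(x) = x² - 5
f'(x) = 2x
x₀ = 3.0

Newton-Raphson formula: x_{n+1} = x_n - f(x_n)/f'(x_n)

Iteration 1:
  f(3.000000) = 4.000000
  f'(3.000000) = 6.000000
  x_1 = 3.000000 - 4.000000/6.000000 = 2.333333
Iteration 2:
  f(2.333333) = 0.444444
  f'(2.333333) = 4.666667
  x_2 = 2.333333 - 0.444444/4.666667 = 2.238095
Iteration 3:
  f(2.238095) = 0.009070
  f'(2.238095) = 4.476190
  x_3 = 2.238095 - 0.009070/4.476190 = 2.236069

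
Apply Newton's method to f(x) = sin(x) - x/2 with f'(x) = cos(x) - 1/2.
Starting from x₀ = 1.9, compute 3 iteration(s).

f(x) = sin(x) - x/2
f'(x) = cos(x) - 1/2
x₀ = 1.9

Newton-Raphson formula: x_{n+1} = x_n - f(x_n)/f'(x_n)

Iteration 1:
  f(1.900000) = -0.003700
  f'(1.900000) = -0.823290
  x_1 = 1.900000 - (-0.003700)/(-0.823290) = 1.895506
Iteration 2:
  f(1.895506) = -0.000010
  f'(1.895506) = -0.819034
  x_2 = 1.895506 - (-0.000010)/(-0.819034) = 1.895494
Iteration 3:
  f(1.895494) = 0.000000
  f'(1.895494) = -0.819023
  x_3 = 1.895494 - 0.000000/(-0.819023) = 1.895494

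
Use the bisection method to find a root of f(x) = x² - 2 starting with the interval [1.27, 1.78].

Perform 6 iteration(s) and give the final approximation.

f(x) = x² - 2
Initial interval: [1.27, 1.78]

Iteration 1:
  c_1 = (1.270000 + 1.780000)/2 = 1.525000
  f(c_1) = f(1.525000) = 0.325625
  f(a) × f(c) < 0, new interval: [1.270000, 1.525000]
Iteration 2:
  c_2 = (1.270000 + 1.525000)/2 = 1.397500
  f(c_2) = f(1.397500) = -0.046994
  f(a) × f(c) ≥ 0, new interval: [1.397500, 1.525000]
Iteration 3:
  c_3 = (1.397500 + 1.525000)/2 = 1.461250
  f(c_3) = f(1.461250) = 0.135252
  f(a) × f(c) < 0, new interval: [1.397500, 1.461250]
Iteration 4:
  c_4 = (1.397500 + 1.461250)/2 = 1.429375
  f(c_4) = f(1.429375) = 0.043113
  f(a) × f(c) < 0, new interval: [1.397500, 1.429375]
Iteration 5:
  c_5 = (1.397500 + 1.429375)/2 = 1.413437
  f(c_5) = f(1.413437) = -0.002194
  f(a) × f(c) ≥ 0, new interval: [1.413437, 1.429375]
Iteration 6:
  c_6 = (1.413437 + 1.429375)/2 = 1.421406
  f(c_6) = f(1.421406) = 0.020396
  f(a) × f(c) < 0, new interval: [1.413437, 1.421406]

After 6 iteration(s), the approximation is c_6 = 1.421406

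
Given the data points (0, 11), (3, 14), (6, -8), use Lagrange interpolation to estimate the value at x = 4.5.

Lagrange interpolation formula:
P(x) = Σ yᵢ × Lᵢ(x)
where Lᵢ(x) = Π_{j≠i} (x - xⱼ)/(xᵢ - xⱼ)

L_0(4.5) = (4.5 - 3)/(0 - 3) × (4.5 - 6)/(0 - 6) = -0.125000
L_1(4.5) = (4.5 - 0)/(3 - 0) × (4.5 - 6)/(3 - 6) = 0.750000
L_2(4.5) = (4.5 - 0)/(6 - 0) × (4.5 - 3)/(6 - 3) = 0.375000

P(4.5) = 11×L_0(4.5) + 14×L_1(4.5) + (-8)×L_2(4.5)
P(4.5) = 6.125000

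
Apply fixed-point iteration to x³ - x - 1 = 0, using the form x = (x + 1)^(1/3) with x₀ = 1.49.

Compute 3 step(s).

Equation: x³ - x - 1 = 0
Fixed-point form: x = (x + 1)^(1/3)
x₀ = 1.49

x_1 = g(1.490000) = 1.355397
x_2 = g(1.355397) = 1.330520
x_3 = g(1.330520) = 1.325819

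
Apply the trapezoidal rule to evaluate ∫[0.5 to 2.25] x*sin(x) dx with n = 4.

f(x) = x*sin(x)
a = 0.5, b = 2.25, n = 4
h = (b - a)/n = 0.437500

Trapezoidal rule: (h/2)[f(x₀) + 2f(x₁) + 2f(x₂) + ... + f(xₙ)]

x_0 = 0.5000, f(x_0) = 0.239713, coefficient = 1
x_1 = 0.9375, f(x_1) = 0.755701, coefficient = 2
x_2 = 1.3750, f(x_2) = 1.348728, coefficient = 2
x_3 = 1.8125, f(x_3) = 1.759814, coefficient = 2
x_4 = 2.2500, f(x_4) = 1.750665, coefficient = 1

I ≈ (0.437500/2) × 9.718862 = 2.126001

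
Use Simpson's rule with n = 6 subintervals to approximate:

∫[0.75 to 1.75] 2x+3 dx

f(x) = 2x+3
a = 0.75, b = 1.75, n = 6
h = (b - a)/n = 0.166667

Simpson's rule: (h/3)[f(x₀) + 4f(x₁) + 2f(x₂) + ... + f(xₙ)]

x_0 = 0.7500, f(x_0) = 4.500000, coefficient = 1
x_1 = 0.9167, f(x_1) = 4.833333, coefficient = 4
x_2 = 1.0833, f(x_2) = 5.166667, coefficient = 2
x_3 = 1.2500, f(x_3) = 5.500000, coefficient = 4
x_4 = 1.4167, f(x_4) = 5.833333, coefficient = 2
x_5 = 1.5833, f(x_5) = 6.166667, coefficient = 4
x_6 = 1.7500, f(x_6) = 6.500000, coefficient = 1

I ≈ (0.166667/3) × 99.000000 = 5.500000
Exact value: 5.500000
Error: 0.000000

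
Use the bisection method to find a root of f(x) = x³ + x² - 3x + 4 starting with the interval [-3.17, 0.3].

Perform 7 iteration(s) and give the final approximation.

f(x) = x³ + x² - 3x + 4
Initial interval: [-3.17, 0.3]

Iteration 1:
  c_1 = (-3.170000 + 0.300000)/2 = -1.435000
  f(c_1) = f(-1.435000) = 7.409237
  f(a) × f(c) < 0, new interval: [-3.170000, -1.435000]
Iteration 2:
  c_2 = (-3.170000 + (-1.435000))/2 = -2.302500
  f(c_2) = f(-2.302500) = 4.002288
  f(a) × f(c) < 0, new interval: [-3.170000, -2.302500]
Iteration 3:
  c_3 = (-3.170000 + (-2.302500))/2 = -2.736250
  f(c_3) = f(-2.736250) = -0.790665
  f(a) × f(c) ≥ 0, new interval: [-2.736250, -2.302500]
Iteration 4:
  c_4 = (-2.736250 + (-2.302500))/2 = -2.519375
  f(c_4) = f(-2.519375) = 1.914271
  f(a) × f(c) < 0, new interval: [-2.736250, -2.519375]
Iteration 5:
  c_5 = (-2.736250 + (-2.519375))/2 = -2.627813
  f(c_5) = f(-2.627813) = 0.642743
  f(a) × f(c) < 0, new interval: [-2.736250, -2.627813]
Iteration 6:
  c_6 = (-2.736250 + (-2.627813))/2 = -2.682031
  f(c_6) = f(-2.682031) = -0.053248
  f(a) × f(c) ≥ 0, new interval: [-2.682031, -2.627813]
Iteration 7:
  c_7 = (-2.682031 + (-2.627813))/2 = -2.654922
  f(c_7) = f(-2.654922) = 0.299866
  f(a) × f(c) < 0, new interval: [-2.682031, -2.654922]

After 7 iteration(s), the approximation is c_7 = -2.654922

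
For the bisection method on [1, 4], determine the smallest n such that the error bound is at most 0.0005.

We need (b-a)/2^n ≤ 0.0005
(4 - 1)/2^n ≤ 0.0005
3/2^n ≤ 0.0005
2^n ≥ 6000
n ≥ log₂(6000) = 12.55
n ≥ 13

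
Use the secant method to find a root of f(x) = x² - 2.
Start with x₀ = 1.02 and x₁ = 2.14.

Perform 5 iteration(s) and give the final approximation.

f(x) = x² - 2
x₀ = 1.02, x₁ = 2.14

Secant formula: x_{n+1} = x_n - f(x_n)(x_n - x_{n-1})/(f(x_n) - f(x_{n-1}))

Iteration 1:
  f(1.020000) = -0.959600
  f(2.140000) = 2.579600
  x_2 = 2.140000 - 2.579600×(2.140000 - 1.020000)/(2.579600 - (-0.959600))
       = 1.323671
Iteration 2:
  f(2.140000) = 2.579600
  f(1.323671) = -0.247895
  x_3 = 1.323671 - (-0.247895)×(1.323671 - 2.140000)/(-0.247895 - 2.579600)
       = 1.395241
Iteration 3:
  f(1.323671) = -0.247895
  f(1.395241) = -0.053302
  x_4 = 1.395241 - (-0.053302)×(1.395241 - 1.323671)/(-0.053302 - (-0.247895))
       = 1.414845
Iteration 4:
  f(1.395241) = -0.053302
  f(1.414845) = 0.001787
  x_5 = 1.414845 - 0.001787×(1.414845 - 1.395241)/(0.001787 - (-0.053302))
       = 1.414209
Iteration 5:
  f(1.414845) = 0.001787
  f(1.414209) = -0.000012
  x_6 = 1.414209 - (-0.000012)×(1.414209 - 1.414845)/(-0.000012 - 0.001787)
       = 1.414214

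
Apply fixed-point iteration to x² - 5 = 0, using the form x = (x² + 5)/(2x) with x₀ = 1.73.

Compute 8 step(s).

Equation: x² - 5 = 0
Fixed-point form: x = (x² + 5)/(2x)
x₀ = 1.73

x_1 = g(1.730000) = 2.310087
x_2 = g(2.310087) = 2.237254
x_3 = g(2.237254) = 2.236068
x_4 = g(2.236068) = 2.236068
x_5 = g(2.236068) = 2.236068
x_6 = g(2.236068) = 2.236068
x_7 = g(2.236068) = 2.236068
x_8 = g(2.236068) = 2.236068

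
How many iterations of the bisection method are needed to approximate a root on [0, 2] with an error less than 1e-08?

We need (b-a)/2^n ≤ 1e-08
(2 - 0)/2^n ≤ 1e-08
2/2^n ≤ 1e-08
2^n ≥ 200000000
n ≥ log₂(200000000) = 27.58
n ≥ 28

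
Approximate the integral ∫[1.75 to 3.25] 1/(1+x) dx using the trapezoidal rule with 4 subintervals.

f(x) = 1/(1+x)
a = 1.75, b = 3.25, n = 4
h = (b - a)/n = 0.375000

Trapezoidal rule: (h/2)[f(x₀) + 2f(x₁) + 2f(x₂) + ... + f(xₙ)]

x_0 = 1.7500, f(x_0) = 0.363636, coefficient = 1
x_1 = 2.1250, f(x_1) = 0.320000, coefficient = 2
x_2 = 2.5000, f(x_2) = 0.285714, coefficient = 2
x_3 = 2.8750, f(x_3) = 0.258065, coefficient = 2
x_4 = 3.2500, f(x_4) = 0.235294, coefficient = 1

I ≈ (0.375000/2) × 2.326488 = 0.436217
Exact value: 0.435318
Error: 0.000898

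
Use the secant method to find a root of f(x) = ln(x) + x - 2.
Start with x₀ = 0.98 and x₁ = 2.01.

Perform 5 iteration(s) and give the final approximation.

f(x) = ln(x) + x - 2
x₀ = 0.98, x₁ = 2.01

Secant formula: x_{n+1} = x_n - f(x_n)(x_n - x_{n-1})/(f(x_n) - f(x_{n-1}))

Iteration 1:
  f(0.980000) = -1.040203
  f(2.010000) = 0.708135
  x_2 = 2.010000 - 0.708135×(2.010000 - 0.980000)/(0.708135 - (-1.040203))
       = 1.592816
Iteration 2:
  f(2.010000) = 0.708135
  f(1.592816) = 0.058319
  x_3 = 1.592816 - 0.058319×(1.592816 - 2.010000)/(0.058319 - 0.708135)
       = 1.555375
Iteration 3:
  f(1.592816) = 0.058319
  f(1.555375) = -0.002909
  x_4 = 1.555375 - (-0.002909)×(1.555375 - 1.592816)/(-0.002909 - 0.058319)
       = 1.557153
Iteration 4:
  f(1.555375) = -0.002909
  f(1.557153) = 0.000013
  x_5 = 1.557153 - 0.000013×(1.557153 - 1.555375)/(0.000013 - (-0.002909))
       = 1.557146
Iteration 5:
  f(1.557153) = 0.000013
  f(1.557146) = 0.000000
  x_6 = 1.557146 - 0.000000×(1.557146 - 1.557153)/(0.000000 - 0.000013)
       = 1.557146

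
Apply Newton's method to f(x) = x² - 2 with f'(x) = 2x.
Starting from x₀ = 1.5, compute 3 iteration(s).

f(x) = x² - 2
f'(x) = 2x
x₀ = 1.5

Newton-Raphson formula: x_{n+1} = x_n - f(x_n)/f'(x_n)

Iteration 1:
  f(1.500000) = 0.250000
  f'(1.500000) = 3.000000
  x_1 = 1.500000 - 0.250000/3.000000 = 1.416667
Iteration 2:
  f(1.416667) = 0.006944
  f'(1.416667) = 2.833333
  x_2 = 1.416667 - 0.006944/2.833333 = 1.414216
Iteration 3:
  f(1.414216) = 0.000006
  f'(1.414216) = 2.828431
  x_3 = 1.414216 - 0.000006/2.828431 = 1.414214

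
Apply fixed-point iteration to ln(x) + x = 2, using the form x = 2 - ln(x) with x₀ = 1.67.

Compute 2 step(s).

Equation: ln(x) + x = 2
Fixed-point form: x = 2 - ln(x)
x₀ = 1.67

x_1 = g(1.670000) = 1.487176
x_2 = g(1.487176) = 1.603121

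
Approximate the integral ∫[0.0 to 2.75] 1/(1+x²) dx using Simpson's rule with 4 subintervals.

f(x) = 1/(1+x²)
a = 0.0, b = 2.75, n = 4
h = (b - a)/n = 0.687500

Simpson's rule: (h/3)[f(x₀) + 4f(x₁) + 2f(x₂) + ... + f(xₙ)]

x_0 = 0.0000, f(x_0) = 1.000000, coefficient = 1
x_1 = 0.6875, f(x_1) = 0.679045, coefficient = 4
x_2 = 1.3750, f(x_2) = 0.345946, coefficient = 2
x_3 = 2.0625, f(x_3) = 0.190335, coefficient = 4
x_4 = 2.7500, f(x_4) = 0.116788, coefficient = 1

I ≈ (0.687500/3) × 5.286199 = 1.211421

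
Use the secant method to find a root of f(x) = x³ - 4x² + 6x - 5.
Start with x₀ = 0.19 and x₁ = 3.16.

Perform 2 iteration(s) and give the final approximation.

f(x) = x³ - 4x² + 6x - 5
x₀ = 0.19, x₁ = 3.16

Secant formula: x_{n+1} = x_n - f(x_n)(x_n - x_{n-1})/(f(x_n) - f(x_{n-1}))

Iteration 1:
  f(0.190000) = -3.997541
  f(3.160000) = 5.572096
  x_2 = 3.160000 - 5.572096×(3.160000 - 0.190000)/(5.572096 - (-3.997541))
       = 1.430663
Iteration 2:
  f(3.160000) = 5.572096
  f(1.430663) = -1.674932
  x_3 = 1.430663 - (-1.674932)×(1.430663 - 3.160000)/(-1.674932 - 5.572096)
       = 1.830347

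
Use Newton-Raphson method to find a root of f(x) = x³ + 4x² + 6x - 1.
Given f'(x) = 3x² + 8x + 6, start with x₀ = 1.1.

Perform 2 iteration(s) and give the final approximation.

f(x) = x³ + 4x² + 6x - 1
f'(x) = 3x² + 8x + 6
x₀ = 1.1

Newton-Raphson formula: x_{n+1} = x_n - f(x_n)/f'(x_n)

Iteration 1:
  f(1.100000) = 11.771000
  f'(1.100000) = 18.430000
  x_1 = 1.100000 - 11.771000/18.430000 = 0.461313
Iteration 2:
  f(0.461313) = 2.717289
  f'(0.461313) = 10.328934
  x_2 = 0.461313 - 2.717289/10.328934 = 0.198238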